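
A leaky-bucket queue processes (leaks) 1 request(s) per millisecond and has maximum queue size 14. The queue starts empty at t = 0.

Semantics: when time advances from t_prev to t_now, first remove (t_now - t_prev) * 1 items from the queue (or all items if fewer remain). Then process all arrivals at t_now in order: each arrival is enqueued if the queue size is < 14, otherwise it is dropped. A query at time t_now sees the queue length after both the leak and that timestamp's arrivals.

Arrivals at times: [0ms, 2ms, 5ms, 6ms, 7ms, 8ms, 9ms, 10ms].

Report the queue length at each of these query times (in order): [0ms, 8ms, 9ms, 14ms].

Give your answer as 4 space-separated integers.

Answer: 1 1 1 0

Derivation:
Queue lengths at query times:
  query t=0ms: backlog = 1
  query t=8ms: backlog = 1
  query t=9ms: backlog = 1
  query t=14ms: backlog = 0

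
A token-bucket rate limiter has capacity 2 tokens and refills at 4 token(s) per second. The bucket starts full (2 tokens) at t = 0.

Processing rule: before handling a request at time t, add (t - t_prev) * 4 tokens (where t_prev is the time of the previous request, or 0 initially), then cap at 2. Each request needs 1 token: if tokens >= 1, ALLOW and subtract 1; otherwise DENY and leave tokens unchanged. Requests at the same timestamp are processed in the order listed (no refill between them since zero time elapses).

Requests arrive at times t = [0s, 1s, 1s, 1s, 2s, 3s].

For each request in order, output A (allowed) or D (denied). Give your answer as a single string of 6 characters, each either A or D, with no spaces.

Answer: AAADAA

Derivation:
Simulating step by step:
  req#1 t=0s: ALLOW
  req#2 t=1s: ALLOW
  req#3 t=1s: ALLOW
  req#4 t=1s: DENY
  req#5 t=2s: ALLOW
  req#6 t=3s: ALLOW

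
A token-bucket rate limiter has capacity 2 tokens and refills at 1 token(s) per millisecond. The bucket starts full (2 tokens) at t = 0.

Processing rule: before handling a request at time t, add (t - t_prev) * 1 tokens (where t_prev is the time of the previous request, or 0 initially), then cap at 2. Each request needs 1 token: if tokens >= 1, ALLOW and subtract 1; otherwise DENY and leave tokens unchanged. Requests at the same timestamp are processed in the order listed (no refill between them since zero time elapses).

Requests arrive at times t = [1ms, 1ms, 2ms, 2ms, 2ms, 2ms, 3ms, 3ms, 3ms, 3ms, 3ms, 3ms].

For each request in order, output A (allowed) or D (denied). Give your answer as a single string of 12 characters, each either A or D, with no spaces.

Simulating step by step:
  req#1 t=1ms: ALLOW
  req#2 t=1ms: ALLOW
  req#3 t=2ms: ALLOW
  req#4 t=2ms: DENY
  req#5 t=2ms: DENY
  req#6 t=2ms: DENY
  req#7 t=3ms: ALLOW
  req#8 t=3ms: DENY
  req#9 t=3ms: DENY
  req#10 t=3ms: DENY
  req#11 t=3ms: DENY
  req#12 t=3ms: DENY

Answer: AAADDDADDDDD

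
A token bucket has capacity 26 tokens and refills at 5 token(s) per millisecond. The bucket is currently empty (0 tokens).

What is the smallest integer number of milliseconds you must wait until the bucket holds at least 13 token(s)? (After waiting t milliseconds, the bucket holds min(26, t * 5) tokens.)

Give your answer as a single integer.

Need t * 5 >= 13, so t >= 13/5.
Smallest integer t = ceil(13/5) = 3.

Answer: 3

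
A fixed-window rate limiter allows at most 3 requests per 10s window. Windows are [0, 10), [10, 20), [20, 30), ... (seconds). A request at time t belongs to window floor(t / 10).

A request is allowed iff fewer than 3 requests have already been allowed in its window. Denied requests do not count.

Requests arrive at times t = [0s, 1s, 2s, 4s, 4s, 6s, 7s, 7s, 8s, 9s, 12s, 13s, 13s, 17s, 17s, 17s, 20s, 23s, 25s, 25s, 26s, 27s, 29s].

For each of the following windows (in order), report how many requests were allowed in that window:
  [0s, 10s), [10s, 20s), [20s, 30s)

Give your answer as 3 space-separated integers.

Processing requests:
  req#1 t=0s (window 0): ALLOW
  req#2 t=1s (window 0): ALLOW
  req#3 t=2s (window 0): ALLOW
  req#4 t=4s (window 0): DENY
  req#5 t=4s (window 0): DENY
  req#6 t=6s (window 0): DENY
  req#7 t=7s (window 0): DENY
  req#8 t=7s (window 0): DENY
  req#9 t=8s (window 0): DENY
  req#10 t=9s (window 0): DENY
  req#11 t=12s (window 1): ALLOW
  req#12 t=13s (window 1): ALLOW
  req#13 t=13s (window 1): ALLOW
  req#14 t=17s (window 1): DENY
  req#15 t=17s (window 1): DENY
  req#16 t=17s (window 1): DENY
  req#17 t=20s (window 2): ALLOW
  req#18 t=23s (window 2): ALLOW
  req#19 t=25s (window 2): ALLOW
  req#20 t=25s (window 2): DENY
  req#21 t=26s (window 2): DENY
  req#22 t=27s (window 2): DENY
  req#23 t=29s (window 2): DENY

Allowed counts by window: 3 3 3

Answer: 3 3 3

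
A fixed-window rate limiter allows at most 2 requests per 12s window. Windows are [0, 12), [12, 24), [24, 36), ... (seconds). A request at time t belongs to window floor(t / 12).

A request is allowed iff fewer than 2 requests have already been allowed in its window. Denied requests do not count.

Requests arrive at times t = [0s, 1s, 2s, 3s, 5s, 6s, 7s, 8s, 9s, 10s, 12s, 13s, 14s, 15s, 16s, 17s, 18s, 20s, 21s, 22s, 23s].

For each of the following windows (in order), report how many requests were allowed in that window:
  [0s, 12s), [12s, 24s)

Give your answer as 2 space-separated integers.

Answer: 2 2

Derivation:
Processing requests:
  req#1 t=0s (window 0): ALLOW
  req#2 t=1s (window 0): ALLOW
  req#3 t=2s (window 0): DENY
  req#4 t=3s (window 0): DENY
  req#5 t=5s (window 0): DENY
  req#6 t=6s (window 0): DENY
  req#7 t=7s (window 0): DENY
  req#8 t=8s (window 0): DENY
  req#9 t=9s (window 0): DENY
  req#10 t=10s (window 0): DENY
  req#11 t=12s (window 1): ALLOW
  req#12 t=13s (window 1): ALLOW
  req#13 t=14s (window 1): DENY
  req#14 t=15s (window 1): DENY
  req#15 t=16s (window 1): DENY
  req#16 t=17s (window 1): DENY
  req#17 t=18s (window 1): DENY
  req#18 t=20s (window 1): DENY
  req#19 t=21s (window 1): DENY
  req#20 t=22s (window 1): DENY
  req#21 t=23s (window 1): DENY

Allowed counts by window: 2 2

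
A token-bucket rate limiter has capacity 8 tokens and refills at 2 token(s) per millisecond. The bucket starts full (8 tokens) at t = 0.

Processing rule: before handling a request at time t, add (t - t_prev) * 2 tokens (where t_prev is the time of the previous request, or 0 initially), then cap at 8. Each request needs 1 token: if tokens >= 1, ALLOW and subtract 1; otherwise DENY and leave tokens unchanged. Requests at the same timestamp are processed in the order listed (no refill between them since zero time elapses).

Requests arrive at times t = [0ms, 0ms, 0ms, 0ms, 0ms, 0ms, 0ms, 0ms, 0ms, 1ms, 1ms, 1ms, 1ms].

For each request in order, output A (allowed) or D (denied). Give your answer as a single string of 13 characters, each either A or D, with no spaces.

Simulating step by step:
  req#1 t=0ms: ALLOW
  req#2 t=0ms: ALLOW
  req#3 t=0ms: ALLOW
  req#4 t=0ms: ALLOW
  req#5 t=0ms: ALLOW
  req#6 t=0ms: ALLOW
  req#7 t=0ms: ALLOW
  req#8 t=0ms: ALLOW
  req#9 t=0ms: DENY
  req#10 t=1ms: ALLOW
  req#11 t=1ms: ALLOW
  req#12 t=1ms: DENY
  req#13 t=1ms: DENY

Answer: AAAAAAAADAADD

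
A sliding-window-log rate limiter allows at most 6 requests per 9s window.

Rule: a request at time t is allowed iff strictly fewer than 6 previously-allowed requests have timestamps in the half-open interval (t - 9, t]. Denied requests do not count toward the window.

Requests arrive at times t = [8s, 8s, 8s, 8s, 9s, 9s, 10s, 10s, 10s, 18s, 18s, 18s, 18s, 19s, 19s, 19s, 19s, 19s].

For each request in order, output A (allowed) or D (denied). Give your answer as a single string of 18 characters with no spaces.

Answer: AAAAAADDDAAAAAADDD

Derivation:
Tracking allowed requests in the window:
  req#1 t=8s: ALLOW
  req#2 t=8s: ALLOW
  req#3 t=8s: ALLOW
  req#4 t=8s: ALLOW
  req#5 t=9s: ALLOW
  req#6 t=9s: ALLOW
  req#7 t=10s: DENY
  req#8 t=10s: DENY
  req#9 t=10s: DENY
  req#10 t=18s: ALLOW
  req#11 t=18s: ALLOW
  req#12 t=18s: ALLOW
  req#13 t=18s: ALLOW
  req#14 t=19s: ALLOW
  req#15 t=19s: ALLOW
  req#16 t=19s: DENY
  req#17 t=19s: DENY
  req#18 t=19s: DENY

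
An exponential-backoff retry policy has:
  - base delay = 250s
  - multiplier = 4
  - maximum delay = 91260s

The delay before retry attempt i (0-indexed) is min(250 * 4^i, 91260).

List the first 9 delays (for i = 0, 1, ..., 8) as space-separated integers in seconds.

Answer: 250 1000 4000 16000 64000 91260 91260 91260 91260

Derivation:
Computing each delay:
  i=0: min(250*4^0, 91260) = 250
  i=1: min(250*4^1, 91260) = 1000
  i=2: min(250*4^2, 91260) = 4000
  i=3: min(250*4^3, 91260) = 16000
  i=4: min(250*4^4, 91260) = 64000
  i=5: min(250*4^5, 91260) = 91260
  i=6: min(250*4^6, 91260) = 91260
  i=7: min(250*4^7, 91260) = 91260
  i=8: min(250*4^8, 91260) = 91260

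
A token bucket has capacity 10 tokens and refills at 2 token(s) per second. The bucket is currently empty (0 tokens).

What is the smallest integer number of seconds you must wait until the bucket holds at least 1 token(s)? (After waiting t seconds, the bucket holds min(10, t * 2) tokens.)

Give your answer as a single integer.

Answer: 1

Derivation:
Need t * 2 >= 1, so t >= 1/2.
Smallest integer t = ceil(1/2) = 1.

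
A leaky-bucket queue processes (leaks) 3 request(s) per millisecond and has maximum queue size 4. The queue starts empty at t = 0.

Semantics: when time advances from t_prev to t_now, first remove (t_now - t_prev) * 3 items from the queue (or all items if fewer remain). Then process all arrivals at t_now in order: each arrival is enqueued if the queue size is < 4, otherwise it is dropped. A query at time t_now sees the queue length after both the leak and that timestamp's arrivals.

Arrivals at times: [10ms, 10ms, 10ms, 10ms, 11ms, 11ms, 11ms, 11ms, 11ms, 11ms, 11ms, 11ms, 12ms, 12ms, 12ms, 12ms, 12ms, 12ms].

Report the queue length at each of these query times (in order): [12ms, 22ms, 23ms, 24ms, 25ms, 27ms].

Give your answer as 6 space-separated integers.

Queue lengths at query times:
  query t=12ms: backlog = 4
  query t=22ms: backlog = 0
  query t=23ms: backlog = 0
  query t=24ms: backlog = 0
  query t=25ms: backlog = 0
  query t=27ms: backlog = 0

Answer: 4 0 0 0 0 0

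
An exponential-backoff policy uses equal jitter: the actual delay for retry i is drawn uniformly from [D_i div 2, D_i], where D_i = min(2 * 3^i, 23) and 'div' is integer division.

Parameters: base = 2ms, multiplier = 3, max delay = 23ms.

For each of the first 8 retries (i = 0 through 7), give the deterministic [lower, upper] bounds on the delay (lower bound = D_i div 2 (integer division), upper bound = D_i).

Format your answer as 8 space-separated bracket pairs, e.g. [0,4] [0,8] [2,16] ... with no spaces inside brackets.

Answer: [1,2] [3,6] [9,18] [11,23] [11,23] [11,23] [11,23] [11,23]

Derivation:
Computing bounds per retry:
  i=0: D_i=min(2*3^0,23)=2, bounds=[1,2]
  i=1: D_i=min(2*3^1,23)=6, bounds=[3,6]
  i=2: D_i=min(2*3^2,23)=18, bounds=[9,18]
  i=3: D_i=min(2*3^3,23)=23, bounds=[11,23]
  i=4: D_i=min(2*3^4,23)=23, bounds=[11,23]
  i=5: D_i=min(2*3^5,23)=23, bounds=[11,23]
  i=6: D_i=min(2*3^6,23)=23, bounds=[11,23]
  i=7: D_i=min(2*3^7,23)=23, bounds=[11,23]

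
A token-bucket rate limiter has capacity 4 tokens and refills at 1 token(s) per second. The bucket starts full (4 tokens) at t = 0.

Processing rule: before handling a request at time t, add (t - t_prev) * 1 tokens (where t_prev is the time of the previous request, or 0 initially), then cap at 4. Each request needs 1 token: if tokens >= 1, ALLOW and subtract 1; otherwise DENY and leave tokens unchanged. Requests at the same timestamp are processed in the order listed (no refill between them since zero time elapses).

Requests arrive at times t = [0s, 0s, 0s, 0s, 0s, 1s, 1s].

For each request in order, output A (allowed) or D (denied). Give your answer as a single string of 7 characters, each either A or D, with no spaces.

Simulating step by step:
  req#1 t=0s: ALLOW
  req#2 t=0s: ALLOW
  req#3 t=0s: ALLOW
  req#4 t=0s: ALLOW
  req#5 t=0s: DENY
  req#6 t=1s: ALLOW
  req#7 t=1s: DENY

Answer: AAAADAD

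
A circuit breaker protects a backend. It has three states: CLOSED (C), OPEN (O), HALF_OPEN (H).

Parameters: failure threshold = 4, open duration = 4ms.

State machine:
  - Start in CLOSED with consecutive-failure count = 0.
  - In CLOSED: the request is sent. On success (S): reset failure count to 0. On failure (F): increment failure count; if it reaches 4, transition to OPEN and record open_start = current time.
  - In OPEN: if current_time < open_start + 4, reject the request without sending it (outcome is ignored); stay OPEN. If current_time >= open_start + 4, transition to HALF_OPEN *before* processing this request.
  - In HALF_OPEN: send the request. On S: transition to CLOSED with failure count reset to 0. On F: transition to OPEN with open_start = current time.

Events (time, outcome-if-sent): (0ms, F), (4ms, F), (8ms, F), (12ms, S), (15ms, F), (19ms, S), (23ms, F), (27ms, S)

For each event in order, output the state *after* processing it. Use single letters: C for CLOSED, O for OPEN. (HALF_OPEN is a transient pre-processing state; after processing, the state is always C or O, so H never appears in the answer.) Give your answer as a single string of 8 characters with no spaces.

State after each event:
  event#1 t=0ms outcome=F: state=CLOSED
  event#2 t=4ms outcome=F: state=CLOSED
  event#3 t=8ms outcome=F: state=CLOSED
  event#4 t=12ms outcome=S: state=CLOSED
  event#5 t=15ms outcome=F: state=CLOSED
  event#6 t=19ms outcome=S: state=CLOSED
  event#7 t=23ms outcome=F: state=CLOSED
  event#8 t=27ms outcome=S: state=CLOSED

Answer: CCCCCCCC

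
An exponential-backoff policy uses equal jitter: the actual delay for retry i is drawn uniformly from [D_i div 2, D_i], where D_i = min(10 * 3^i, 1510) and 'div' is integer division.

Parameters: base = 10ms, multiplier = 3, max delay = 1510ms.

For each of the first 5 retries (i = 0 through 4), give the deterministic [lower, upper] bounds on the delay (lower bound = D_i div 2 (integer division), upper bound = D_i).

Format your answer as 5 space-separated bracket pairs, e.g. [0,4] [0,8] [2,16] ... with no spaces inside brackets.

Answer: [5,10] [15,30] [45,90] [135,270] [405,810]

Derivation:
Computing bounds per retry:
  i=0: D_i=min(10*3^0,1510)=10, bounds=[5,10]
  i=1: D_i=min(10*3^1,1510)=30, bounds=[15,30]
  i=2: D_i=min(10*3^2,1510)=90, bounds=[45,90]
  i=3: D_i=min(10*3^3,1510)=270, bounds=[135,270]
  i=4: D_i=min(10*3^4,1510)=810, bounds=[405,810]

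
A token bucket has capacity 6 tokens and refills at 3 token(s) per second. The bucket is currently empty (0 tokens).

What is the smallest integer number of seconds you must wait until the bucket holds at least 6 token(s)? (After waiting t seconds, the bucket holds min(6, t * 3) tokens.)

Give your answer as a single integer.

Answer: 2

Derivation:
Need t * 3 >= 6, so t >= 6/3.
Smallest integer t = ceil(6/3) = 2.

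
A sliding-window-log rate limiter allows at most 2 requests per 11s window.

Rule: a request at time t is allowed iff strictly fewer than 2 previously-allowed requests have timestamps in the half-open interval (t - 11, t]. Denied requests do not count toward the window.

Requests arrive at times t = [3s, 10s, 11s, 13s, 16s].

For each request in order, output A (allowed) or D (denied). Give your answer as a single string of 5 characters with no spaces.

Answer: AADDA

Derivation:
Tracking allowed requests in the window:
  req#1 t=3s: ALLOW
  req#2 t=10s: ALLOW
  req#3 t=11s: DENY
  req#4 t=13s: DENY
  req#5 t=16s: ALLOW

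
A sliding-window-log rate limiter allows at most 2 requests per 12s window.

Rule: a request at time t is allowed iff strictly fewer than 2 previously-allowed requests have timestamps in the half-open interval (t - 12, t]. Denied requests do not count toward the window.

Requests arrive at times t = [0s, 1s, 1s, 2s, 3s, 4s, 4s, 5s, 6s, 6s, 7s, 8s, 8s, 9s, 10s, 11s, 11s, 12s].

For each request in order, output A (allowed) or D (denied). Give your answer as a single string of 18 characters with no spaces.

Answer: AADDDDDDDDDDDDDDDA

Derivation:
Tracking allowed requests in the window:
  req#1 t=0s: ALLOW
  req#2 t=1s: ALLOW
  req#3 t=1s: DENY
  req#4 t=2s: DENY
  req#5 t=3s: DENY
  req#6 t=4s: DENY
  req#7 t=4s: DENY
  req#8 t=5s: DENY
  req#9 t=6s: DENY
  req#10 t=6s: DENY
  req#11 t=7s: DENY
  req#12 t=8s: DENY
  req#13 t=8s: DENY
  req#14 t=9s: DENY
  req#15 t=10s: DENY
  req#16 t=11s: DENY
  req#17 t=11s: DENY
  req#18 t=12s: ALLOW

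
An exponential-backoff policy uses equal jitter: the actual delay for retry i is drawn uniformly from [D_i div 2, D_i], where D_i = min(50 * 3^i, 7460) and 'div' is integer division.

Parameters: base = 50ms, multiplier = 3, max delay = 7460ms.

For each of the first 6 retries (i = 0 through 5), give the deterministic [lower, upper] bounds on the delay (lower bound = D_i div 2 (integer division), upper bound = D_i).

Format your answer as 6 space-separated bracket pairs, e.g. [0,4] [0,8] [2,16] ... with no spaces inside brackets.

Computing bounds per retry:
  i=0: D_i=min(50*3^0,7460)=50, bounds=[25,50]
  i=1: D_i=min(50*3^1,7460)=150, bounds=[75,150]
  i=2: D_i=min(50*3^2,7460)=450, bounds=[225,450]
  i=3: D_i=min(50*3^3,7460)=1350, bounds=[675,1350]
  i=4: D_i=min(50*3^4,7460)=4050, bounds=[2025,4050]
  i=5: D_i=min(50*3^5,7460)=7460, bounds=[3730,7460]

Answer: [25,50] [75,150] [225,450] [675,1350] [2025,4050] [3730,7460]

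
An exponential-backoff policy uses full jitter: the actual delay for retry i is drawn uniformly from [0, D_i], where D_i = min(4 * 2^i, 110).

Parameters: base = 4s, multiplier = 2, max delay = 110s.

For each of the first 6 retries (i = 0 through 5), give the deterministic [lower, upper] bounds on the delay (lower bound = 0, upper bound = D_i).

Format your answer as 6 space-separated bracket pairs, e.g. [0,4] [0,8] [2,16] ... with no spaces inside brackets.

Computing bounds per retry:
  i=0: D_i=min(4*2^0,110)=4, bounds=[0,4]
  i=1: D_i=min(4*2^1,110)=8, bounds=[0,8]
  i=2: D_i=min(4*2^2,110)=16, bounds=[0,16]
  i=3: D_i=min(4*2^3,110)=32, bounds=[0,32]
  i=4: D_i=min(4*2^4,110)=64, bounds=[0,64]
  i=5: D_i=min(4*2^5,110)=110, bounds=[0,110]

Answer: [0,4] [0,8] [0,16] [0,32] [0,64] [0,110]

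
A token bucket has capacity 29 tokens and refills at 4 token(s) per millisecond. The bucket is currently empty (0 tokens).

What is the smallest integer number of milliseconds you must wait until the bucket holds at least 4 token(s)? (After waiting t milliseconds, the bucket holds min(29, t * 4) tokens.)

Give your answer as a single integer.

Need t * 4 >= 4, so t >= 4/4.
Smallest integer t = ceil(4/4) = 1.

Answer: 1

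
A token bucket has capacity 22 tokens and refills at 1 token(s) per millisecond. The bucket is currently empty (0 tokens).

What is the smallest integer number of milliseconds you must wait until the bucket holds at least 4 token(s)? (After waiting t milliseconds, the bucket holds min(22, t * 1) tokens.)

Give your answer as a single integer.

Answer: 4

Derivation:
Need t * 1 >= 4, so t >= 4/1.
Smallest integer t = ceil(4/1) = 4.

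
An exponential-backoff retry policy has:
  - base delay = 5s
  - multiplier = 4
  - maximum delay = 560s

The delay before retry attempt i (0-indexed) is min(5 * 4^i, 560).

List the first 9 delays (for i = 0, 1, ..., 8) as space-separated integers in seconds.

Computing each delay:
  i=0: min(5*4^0, 560) = 5
  i=1: min(5*4^1, 560) = 20
  i=2: min(5*4^2, 560) = 80
  i=3: min(5*4^3, 560) = 320
  i=4: min(5*4^4, 560) = 560
  i=5: min(5*4^5, 560) = 560
  i=6: min(5*4^6, 560) = 560
  i=7: min(5*4^7, 560) = 560
  i=8: min(5*4^8, 560) = 560

Answer: 5 20 80 320 560 560 560 560 560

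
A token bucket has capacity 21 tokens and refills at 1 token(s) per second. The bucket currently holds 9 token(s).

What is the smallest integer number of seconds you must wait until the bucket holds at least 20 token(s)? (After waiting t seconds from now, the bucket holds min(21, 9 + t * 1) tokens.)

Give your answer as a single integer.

Answer: 11

Derivation:
Need 9 + t * 1 >= 20, so t >= 11/1.
Smallest integer t = ceil(11/1) = 11.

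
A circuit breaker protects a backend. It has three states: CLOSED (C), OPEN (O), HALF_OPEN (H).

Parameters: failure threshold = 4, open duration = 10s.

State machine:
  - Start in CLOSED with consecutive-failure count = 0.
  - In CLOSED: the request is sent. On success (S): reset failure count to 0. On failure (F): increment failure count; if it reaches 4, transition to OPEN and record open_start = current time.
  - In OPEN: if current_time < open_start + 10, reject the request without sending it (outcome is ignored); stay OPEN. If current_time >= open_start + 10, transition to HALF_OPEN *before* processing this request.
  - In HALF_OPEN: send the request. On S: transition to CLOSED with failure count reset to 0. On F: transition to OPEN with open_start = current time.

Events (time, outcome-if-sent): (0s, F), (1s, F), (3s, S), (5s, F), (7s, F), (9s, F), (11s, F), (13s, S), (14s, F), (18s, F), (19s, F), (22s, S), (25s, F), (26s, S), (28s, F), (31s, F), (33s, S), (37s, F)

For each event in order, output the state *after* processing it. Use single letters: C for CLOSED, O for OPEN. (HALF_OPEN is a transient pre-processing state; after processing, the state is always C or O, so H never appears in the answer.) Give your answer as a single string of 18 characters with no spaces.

State after each event:
  event#1 t=0s outcome=F: state=CLOSED
  event#2 t=1s outcome=F: state=CLOSED
  event#3 t=3s outcome=S: state=CLOSED
  event#4 t=5s outcome=F: state=CLOSED
  event#5 t=7s outcome=F: state=CLOSED
  event#6 t=9s outcome=F: state=CLOSED
  event#7 t=11s outcome=F: state=OPEN
  event#8 t=13s outcome=S: state=OPEN
  event#9 t=14s outcome=F: state=OPEN
  event#10 t=18s outcome=F: state=OPEN
  event#11 t=19s outcome=F: state=OPEN
  event#12 t=22s outcome=S: state=CLOSED
  event#13 t=25s outcome=F: state=CLOSED
  event#14 t=26s outcome=S: state=CLOSED
  event#15 t=28s outcome=F: state=CLOSED
  event#16 t=31s outcome=F: state=CLOSED
  event#17 t=33s outcome=S: state=CLOSED
  event#18 t=37s outcome=F: state=CLOSED

Answer: CCCCCCOOOOOCCCCCCC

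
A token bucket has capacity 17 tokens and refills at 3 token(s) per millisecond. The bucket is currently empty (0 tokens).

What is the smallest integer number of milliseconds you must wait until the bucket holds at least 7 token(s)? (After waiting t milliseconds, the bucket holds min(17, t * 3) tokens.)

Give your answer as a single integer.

Answer: 3

Derivation:
Need t * 3 >= 7, so t >= 7/3.
Smallest integer t = ceil(7/3) = 3.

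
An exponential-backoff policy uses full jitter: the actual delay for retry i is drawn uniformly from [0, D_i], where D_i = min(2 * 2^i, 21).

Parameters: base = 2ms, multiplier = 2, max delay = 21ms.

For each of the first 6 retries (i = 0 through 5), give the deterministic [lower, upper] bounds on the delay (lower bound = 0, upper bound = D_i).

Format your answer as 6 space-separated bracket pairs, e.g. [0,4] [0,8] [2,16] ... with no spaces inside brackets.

Answer: [0,2] [0,4] [0,8] [0,16] [0,21] [0,21]

Derivation:
Computing bounds per retry:
  i=0: D_i=min(2*2^0,21)=2, bounds=[0,2]
  i=1: D_i=min(2*2^1,21)=4, bounds=[0,4]
  i=2: D_i=min(2*2^2,21)=8, bounds=[0,8]
  i=3: D_i=min(2*2^3,21)=16, bounds=[0,16]
  i=4: D_i=min(2*2^4,21)=21, bounds=[0,21]
  i=5: D_i=min(2*2^5,21)=21, bounds=[0,21]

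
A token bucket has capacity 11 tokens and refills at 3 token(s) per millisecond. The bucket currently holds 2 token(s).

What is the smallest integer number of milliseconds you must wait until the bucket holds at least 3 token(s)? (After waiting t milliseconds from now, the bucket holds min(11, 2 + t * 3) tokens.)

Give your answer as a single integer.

Answer: 1

Derivation:
Need 2 + t * 3 >= 3, so t >= 1/3.
Smallest integer t = ceil(1/3) = 1.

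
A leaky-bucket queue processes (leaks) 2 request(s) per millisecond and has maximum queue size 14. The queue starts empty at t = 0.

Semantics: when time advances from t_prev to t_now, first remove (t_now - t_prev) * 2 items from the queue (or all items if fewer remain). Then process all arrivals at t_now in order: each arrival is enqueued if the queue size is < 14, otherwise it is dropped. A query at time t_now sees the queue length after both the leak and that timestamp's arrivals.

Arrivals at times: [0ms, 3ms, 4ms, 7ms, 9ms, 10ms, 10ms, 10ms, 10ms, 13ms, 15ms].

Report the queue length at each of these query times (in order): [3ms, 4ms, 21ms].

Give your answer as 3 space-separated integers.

Queue lengths at query times:
  query t=3ms: backlog = 1
  query t=4ms: backlog = 1
  query t=21ms: backlog = 0

Answer: 1 1 0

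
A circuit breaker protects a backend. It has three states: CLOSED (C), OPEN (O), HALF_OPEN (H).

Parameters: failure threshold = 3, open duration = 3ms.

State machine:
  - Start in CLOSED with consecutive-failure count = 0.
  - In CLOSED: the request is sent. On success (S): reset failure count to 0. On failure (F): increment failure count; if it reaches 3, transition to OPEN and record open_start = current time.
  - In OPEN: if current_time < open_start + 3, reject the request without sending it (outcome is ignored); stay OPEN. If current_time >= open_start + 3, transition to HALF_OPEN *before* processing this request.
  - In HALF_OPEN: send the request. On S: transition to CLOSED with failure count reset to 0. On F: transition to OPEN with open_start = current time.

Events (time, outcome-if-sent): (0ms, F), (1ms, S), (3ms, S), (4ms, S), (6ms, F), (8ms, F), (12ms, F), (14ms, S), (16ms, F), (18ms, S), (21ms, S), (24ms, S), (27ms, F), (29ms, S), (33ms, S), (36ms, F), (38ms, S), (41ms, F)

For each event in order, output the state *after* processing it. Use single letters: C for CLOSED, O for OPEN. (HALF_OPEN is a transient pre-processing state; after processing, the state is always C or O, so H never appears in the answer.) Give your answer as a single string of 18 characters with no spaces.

Answer: CCCCCCOOOOCCCCCCCC

Derivation:
State after each event:
  event#1 t=0ms outcome=F: state=CLOSED
  event#2 t=1ms outcome=S: state=CLOSED
  event#3 t=3ms outcome=S: state=CLOSED
  event#4 t=4ms outcome=S: state=CLOSED
  event#5 t=6ms outcome=F: state=CLOSED
  event#6 t=8ms outcome=F: state=CLOSED
  event#7 t=12ms outcome=F: state=OPEN
  event#8 t=14ms outcome=S: state=OPEN
  event#9 t=16ms outcome=F: state=OPEN
  event#10 t=18ms outcome=S: state=OPEN
  event#11 t=21ms outcome=S: state=CLOSED
  event#12 t=24ms outcome=S: state=CLOSED
  event#13 t=27ms outcome=F: state=CLOSED
  event#14 t=29ms outcome=S: state=CLOSED
  event#15 t=33ms outcome=S: state=CLOSED
  event#16 t=36ms outcome=F: state=CLOSED
  event#17 t=38ms outcome=S: state=CLOSED
  event#18 t=41ms outcome=F: state=CLOSED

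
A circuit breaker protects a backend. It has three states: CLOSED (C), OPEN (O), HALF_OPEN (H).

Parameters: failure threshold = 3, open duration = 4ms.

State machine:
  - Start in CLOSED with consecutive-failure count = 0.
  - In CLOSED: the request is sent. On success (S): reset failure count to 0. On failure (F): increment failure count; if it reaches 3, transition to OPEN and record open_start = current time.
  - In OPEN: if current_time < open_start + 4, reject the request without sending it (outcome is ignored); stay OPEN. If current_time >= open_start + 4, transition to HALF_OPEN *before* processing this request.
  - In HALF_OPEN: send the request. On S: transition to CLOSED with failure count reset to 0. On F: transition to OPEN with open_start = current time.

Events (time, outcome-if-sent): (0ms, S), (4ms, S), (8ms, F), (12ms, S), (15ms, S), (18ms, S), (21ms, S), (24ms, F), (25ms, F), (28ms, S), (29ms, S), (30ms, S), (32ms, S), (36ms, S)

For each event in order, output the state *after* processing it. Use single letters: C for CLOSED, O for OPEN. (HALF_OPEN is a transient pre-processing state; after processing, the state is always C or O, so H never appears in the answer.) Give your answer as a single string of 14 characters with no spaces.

State after each event:
  event#1 t=0ms outcome=S: state=CLOSED
  event#2 t=4ms outcome=S: state=CLOSED
  event#3 t=8ms outcome=F: state=CLOSED
  event#4 t=12ms outcome=S: state=CLOSED
  event#5 t=15ms outcome=S: state=CLOSED
  event#6 t=18ms outcome=S: state=CLOSED
  event#7 t=21ms outcome=S: state=CLOSED
  event#8 t=24ms outcome=F: state=CLOSED
  event#9 t=25ms outcome=F: state=CLOSED
  event#10 t=28ms outcome=S: state=CLOSED
  event#11 t=29ms outcome=S: state=CLOSED
  event#12 t=30ms outcome=S: state=CLOSED
  event#13 t=32ms outcome=S: state=CLOSED
  event#14 t=36ms outcome=S: state=CLOSED

Answer: CCCCCCCCCCCCCC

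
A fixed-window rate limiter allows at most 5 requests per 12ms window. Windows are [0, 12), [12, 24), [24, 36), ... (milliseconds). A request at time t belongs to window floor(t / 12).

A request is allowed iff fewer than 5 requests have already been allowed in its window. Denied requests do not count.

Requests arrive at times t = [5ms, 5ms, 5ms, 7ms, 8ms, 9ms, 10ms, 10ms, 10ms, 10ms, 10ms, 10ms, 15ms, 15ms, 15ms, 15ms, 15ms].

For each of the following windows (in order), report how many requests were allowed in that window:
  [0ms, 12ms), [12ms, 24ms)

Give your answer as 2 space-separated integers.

Processing requests:
  req#1 t=5ms (window 0): ALLOW
  req#2 t=5ms (window 0): ALLOW
  req#3 t=5ms (window 0): ALLOW
  req#4 t=7ms (window 0): ALLOW
  req#5 t=8ms (window 0): ALLOW
  req#6 t=9ms (window 0): DENY
  req#7 t=10ms (window 0): DENY
  req#8 t=10ms (window 0): DENY
  req#9 t=10ms (window 0): DENY
  req#10 t=10ms (window 0): DENY
  req#11 t=10ms (window 0): DENY
  req#12 t=10ms (window 0): DENY
  req#13 t=15ms (window 1): ALLOW
  req#14 t=15ms (window 1): ALLOW
  req#15 t=15ms (window 1): ALLOW
  req#16 t=15ms (window 1): ALLOW
  req#17 t=15ms (window 1): ALLOW

Allowed counts by window: 5 5

Answer: 5 5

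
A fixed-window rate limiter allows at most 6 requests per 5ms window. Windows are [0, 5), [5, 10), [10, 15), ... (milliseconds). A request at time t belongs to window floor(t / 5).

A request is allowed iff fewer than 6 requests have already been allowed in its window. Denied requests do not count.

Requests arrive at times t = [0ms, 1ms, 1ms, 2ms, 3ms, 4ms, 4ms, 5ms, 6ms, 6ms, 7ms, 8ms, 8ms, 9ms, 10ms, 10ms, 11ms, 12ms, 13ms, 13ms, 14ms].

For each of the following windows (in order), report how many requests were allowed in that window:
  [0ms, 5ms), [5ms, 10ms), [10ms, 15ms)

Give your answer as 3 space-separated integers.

Processing requests:
  req#1 t=0ms (window 0): ALLOW
  req#2 t=1ms (window 0): ALLOW
  req#3 t=1ms (window 0): ALLOW
  req#4 t=2ms (window 0): ALLOW
  req#5 t=3ms (window 0): ALLOW
  req#6 t=4ms (window 0): ALLOW
  req#7 t=4ms (window 0): DENY
  req#8 t=5ms (window 1): ALLOW
  req#9 t=6ms (window 1): ALLOW
  req#10 t=6ms (window 1): ALLOW
  req#11 t=7ms (window 1): ALLOW
  req#12 t=8ms (window 1): ALLOW
  req#13 t=8ms (window 1): ALLOW
  req#14 t=9ms (window 1): DENY
  req#15 t=10ms (window 2): ALLOW
  req#16 t=10ms (window 2): ALLOW
  req#17 t=11ms (window 2): ALLOW
  req#18 t=12ms (window 2): ALLOW
  req#19 t=13ms (window 2): ALLOW
  req#20 t=13ms (window 2): ALLOW
  req#21 t=14ms (window 2): DENY

Allowed counts by window: 6 6 6

Answer: 6 6 6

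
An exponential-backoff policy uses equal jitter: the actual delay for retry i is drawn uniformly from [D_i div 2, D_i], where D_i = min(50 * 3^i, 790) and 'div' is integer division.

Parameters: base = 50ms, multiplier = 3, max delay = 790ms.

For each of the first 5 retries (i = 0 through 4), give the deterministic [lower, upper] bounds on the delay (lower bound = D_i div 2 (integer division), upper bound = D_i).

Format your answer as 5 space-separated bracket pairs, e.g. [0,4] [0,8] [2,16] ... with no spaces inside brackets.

Computing bounds per retry:
  i=0: D_i=min(50*3^0,790)=50, bounds=[25,50]
  i=1: D_i=min(50*3^1,790)=150, bounds=[75,150]
  i=2: D_i=min(50*3^2,790)=450, bounds=[225,450]
  i=3: D_i=min(50*3^3,790)=790, bounds=[395,790]
  i=4: D_i=min(50*3^4,790)=790, bounds=[395,790]

Answer: [25,50] [75,150] [225,450] [395,790] [395,790]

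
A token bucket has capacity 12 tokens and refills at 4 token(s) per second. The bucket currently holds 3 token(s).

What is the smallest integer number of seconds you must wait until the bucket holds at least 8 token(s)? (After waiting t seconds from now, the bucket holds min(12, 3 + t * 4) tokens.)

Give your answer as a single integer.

Need 3 + t * 4 >= 8, so t >= 5/4.
Smallest integer t = ceil(5/4) = 2.

Answer: 2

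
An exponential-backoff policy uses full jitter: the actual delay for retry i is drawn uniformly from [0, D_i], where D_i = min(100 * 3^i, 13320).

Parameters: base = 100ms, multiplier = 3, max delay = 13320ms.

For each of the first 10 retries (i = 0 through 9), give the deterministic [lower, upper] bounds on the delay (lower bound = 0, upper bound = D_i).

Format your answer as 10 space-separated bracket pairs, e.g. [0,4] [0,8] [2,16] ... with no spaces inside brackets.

Answer: [0,100] [0,300] [0,900] [0,2700] [0,8100] [0,13320] [0,13320] [0,13320] [0,13320] [0,13320]

Derivation:
Computing bounds per retry:
  i=0: D_i=min(100*3^0,13320)=100, bounds=[0,100]
  i=1: D_i=min(100*3^1,13320)=300, bounds=[0,300]
  i=2: D_i=min(100*3^2,13320)=900, bounds=[0,900]
  i=3: D_i=min(100*3^3,13320)=2700, bounds=[0,2700]
  i=4: D_i=min(100*3^4,13320)=8100, bounds=[0,8100]
  i=5: D_i=min(100*3^5,13320)=13320, bounds=[0,13320]
  i=6: D_i=min(100*3^6,13320)=13320, bounds=[0,13320]
  i=7: D_i=min(100*3^7,13320)=13320, bounds=[0,13320]
  i=8: D_i=min(100*3^8,13320)=13320, bounds=[0,13320]
  i=9: D_i=min(100*3^9,13320)=13320, bounds=[0,13320]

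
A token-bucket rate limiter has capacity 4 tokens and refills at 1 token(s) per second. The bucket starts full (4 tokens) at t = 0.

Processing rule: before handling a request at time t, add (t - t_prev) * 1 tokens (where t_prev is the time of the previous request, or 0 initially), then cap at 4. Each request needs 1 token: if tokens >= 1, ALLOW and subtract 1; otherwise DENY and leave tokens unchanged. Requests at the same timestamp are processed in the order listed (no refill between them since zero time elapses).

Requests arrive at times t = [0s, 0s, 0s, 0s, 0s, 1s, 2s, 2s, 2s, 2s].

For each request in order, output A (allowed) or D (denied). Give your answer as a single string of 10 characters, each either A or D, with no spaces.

Simulating step by step:
  req#1 t=0s: ALLOW
  req#2 t=0s: ALLOW
  req#3 t=0s: ALLOW
  req#4 t=0s: ALLOW
  req#5 t=0s: DENY
  req#6 t=1s: ALLOW
  req#7 t=2s: ALLOW
  req#8 t=2s: DENY
  req#9 t=2s: DENY
  req#10 t=2s: DENY

Answer: AAAADAADDD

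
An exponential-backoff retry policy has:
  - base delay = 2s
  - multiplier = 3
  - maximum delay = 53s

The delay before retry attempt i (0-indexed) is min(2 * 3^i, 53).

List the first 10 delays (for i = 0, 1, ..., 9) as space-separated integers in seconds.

Answer: 2 6 18 53 53 53 53 53 53 53

Derivation:
Computing each delay:
  i=0: min(2*3^0, 53) = 2
  i=1: min(2*3^1, 53) = 6
  i=2: min(2*3^2, 53) = 18
  i=3: min(2*3^3, 53) = 53
  i=4: min(2*3^4, 53) = 53
  i=5: min(2*3^5, 53) = 53
  i=6: min(2*3^6, 53) = 53
  i=7: min(2*3^7, 53) = 53
  i=8: min(2*3^8, 53) = 53
  i=9: min(2*3^9, 53) = 53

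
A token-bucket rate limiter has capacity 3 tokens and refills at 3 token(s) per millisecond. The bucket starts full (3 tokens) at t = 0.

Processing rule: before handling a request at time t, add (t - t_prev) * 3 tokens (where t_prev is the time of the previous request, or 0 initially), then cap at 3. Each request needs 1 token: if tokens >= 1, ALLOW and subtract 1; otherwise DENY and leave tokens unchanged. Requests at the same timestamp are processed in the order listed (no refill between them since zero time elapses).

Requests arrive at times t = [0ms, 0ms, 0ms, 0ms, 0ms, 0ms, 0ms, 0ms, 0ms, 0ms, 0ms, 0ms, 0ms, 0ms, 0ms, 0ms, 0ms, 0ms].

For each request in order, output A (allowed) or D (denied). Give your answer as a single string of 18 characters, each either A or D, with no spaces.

Answer: AAADDDDDDDDDDDDDDD

Derivation:
Simulating step by step:
  req#1 t=0ms: ALLOW
  req#2 t=0ms: ALLOW
  req#3 t=0ms: ALLOW
  req#4 t=0ms: DENY
  req#5 t=0ms: DENY
  req#6 t=0ms: DENY
  req#7 t=0ms: DENY
  req#8 t=0ms: DENY
  req#9 t=0ms: DENY
  req#10 t=0ms: DENY
  req#11 t=0ms: DENY
  req#12 t=0ms: DENY
  req#13 t=0ms: DENY
  req#14 t=0ms: DENY
  req#15 t=0ms: DENY
  req#16 t=0ms: DENY
  req#17 t=0ms: DENY
  req#18 t=0ms: DENY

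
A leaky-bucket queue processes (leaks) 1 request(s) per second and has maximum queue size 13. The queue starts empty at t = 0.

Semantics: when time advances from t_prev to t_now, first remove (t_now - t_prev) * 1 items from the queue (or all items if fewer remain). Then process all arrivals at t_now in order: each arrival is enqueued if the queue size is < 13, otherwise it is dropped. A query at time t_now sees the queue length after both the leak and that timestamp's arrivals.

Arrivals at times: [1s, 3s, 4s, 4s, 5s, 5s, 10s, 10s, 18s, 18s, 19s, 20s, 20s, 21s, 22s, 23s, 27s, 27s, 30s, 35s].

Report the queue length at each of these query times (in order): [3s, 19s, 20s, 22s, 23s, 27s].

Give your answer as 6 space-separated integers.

Queue lengths at query times:
  query t=3s: backlog = 1
  query t=19s: backlog = 2
  query t=20s: backlog = 3
  query t=22s: backlog = 3
  query t=23s: backlog = 3
  query t=27s: backlog = 2

Answer: 1 2 3 3 3 2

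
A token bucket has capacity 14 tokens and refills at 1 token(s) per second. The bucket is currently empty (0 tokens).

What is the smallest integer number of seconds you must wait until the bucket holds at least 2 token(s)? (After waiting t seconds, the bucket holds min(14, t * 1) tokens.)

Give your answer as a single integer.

Need t * 1 >= 2, so t >= 2/1.
Smallest integer t = ceil(2/1) = 2.

Answer: 2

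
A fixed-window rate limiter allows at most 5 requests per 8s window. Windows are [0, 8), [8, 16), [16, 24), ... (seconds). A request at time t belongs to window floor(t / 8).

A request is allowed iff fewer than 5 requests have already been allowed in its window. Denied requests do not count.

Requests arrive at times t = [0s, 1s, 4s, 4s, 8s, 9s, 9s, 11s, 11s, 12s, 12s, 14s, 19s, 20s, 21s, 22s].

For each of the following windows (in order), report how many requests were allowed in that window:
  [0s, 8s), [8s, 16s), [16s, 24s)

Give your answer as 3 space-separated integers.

Answer: 4 5 4

Derivation:
Processing requests:
  req#1 t=0s (window 0): ALLOW
  req#2 t=1s (window 0): ALLOW
  req#3 t=4s (window 0): ALLOW
  req#4 t=4s (window 0): ALLOW
  req#5 t=8s (window 1): ALLOW
  req#6 t=9s (window 1): ALLOW
  req#7 t=9s (window 1): ALLOW
  req#8 t=11s (window 1): ALLOW
  req#9 t=11s (window 1): ALLOW
  req#10 t=12s (window 1): DENY
  req#11 t=12s (window 1): DENY
  req#12 t=14s (window 1): DENY
  req#13 t=19s (window 2): ALLOW
  req#14 t=20s (window 2): ALLOW
  req#15 t=21s (window 2): ALLOW
  req#16 t=22s (window 2): ALLOW

Allowed counts by window: 4 5 4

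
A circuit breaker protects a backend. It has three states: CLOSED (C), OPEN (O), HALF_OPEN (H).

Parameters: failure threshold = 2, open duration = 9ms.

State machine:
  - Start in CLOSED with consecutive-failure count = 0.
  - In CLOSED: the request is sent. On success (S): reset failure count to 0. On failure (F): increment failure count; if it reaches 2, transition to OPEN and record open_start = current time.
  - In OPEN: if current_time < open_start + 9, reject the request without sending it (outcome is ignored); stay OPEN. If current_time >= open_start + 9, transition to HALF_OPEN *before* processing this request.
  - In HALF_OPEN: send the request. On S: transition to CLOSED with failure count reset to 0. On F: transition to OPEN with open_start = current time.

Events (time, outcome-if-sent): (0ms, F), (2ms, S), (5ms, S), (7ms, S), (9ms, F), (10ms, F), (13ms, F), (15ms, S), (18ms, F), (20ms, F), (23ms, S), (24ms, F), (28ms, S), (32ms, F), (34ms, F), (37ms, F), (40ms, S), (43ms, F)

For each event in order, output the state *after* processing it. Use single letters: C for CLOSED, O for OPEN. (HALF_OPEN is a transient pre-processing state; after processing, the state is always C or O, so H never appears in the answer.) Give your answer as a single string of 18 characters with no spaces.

Answer: CCCCCOOOOOOOOOOOOO

Derivation:
State after each event:
  event#1 t=0ms outcome=F: state=CLOSED
  event#2 t=2ms outcome=S: state=CLOSED
  event#3 t=5ms outcome=S: state=CLOSED
  event#4 t=7ms outcome=S: state=CLOSED
  event#5 t=9ms outcome=F: state=CLOSED
  event#6 t=10ms outcome=F: state=OPEN
  event#7 t=13ms outcome=F: state=OPEN
  event#8 t=15ms outcome=S: state=OPEN
  event#9 t=18ms outcome=F: state=OPEN
  event#10 t=20ms outcome=F: state=OPEN
  event#11 t=23ms outcome=S: state=OPEN
  event#12 t=24ms outcome=F: state=OPEN
  event#13 t=28ms outcome=S: state=OPEN
  event#14 t=32ms outcome=F: state=OPEN
  event#15 t=34ms outcome=F: state=OPEN
  event#16 t=37ms outcome=F: state=OPEN
  event#17 t=40ms outcome=S: state=OPEN
  event#18 t=43ms outcome=F: state=OPEN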